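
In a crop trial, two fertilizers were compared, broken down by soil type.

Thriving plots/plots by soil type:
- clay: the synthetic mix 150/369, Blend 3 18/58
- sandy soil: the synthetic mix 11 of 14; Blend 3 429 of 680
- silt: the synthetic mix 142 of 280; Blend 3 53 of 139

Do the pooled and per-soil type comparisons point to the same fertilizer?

No

Clay: the synthetic mix 150/369 = 40.7%, Blend 3 18/58 = 31.0% → the synthetic mix
Sandy soil: the synthetic mix 11/14 = 78.6%, Blend 3 429/680 = 63.1% → the synthetic mix
Silt: the synthetic mix 142/280 = 50.7%, Blend 3 53/139 = 38.1% → the synthetic mix
Overall: the synthetic mix 303/663 = 45.7%, Blend 3 500/877 = 57.0% → Blend 3
The synthetic mix wins each soil group but Blend 3 wins overall — the comparison reverses. The synthetic mix's plots skew toward clay, which has a lower base rate.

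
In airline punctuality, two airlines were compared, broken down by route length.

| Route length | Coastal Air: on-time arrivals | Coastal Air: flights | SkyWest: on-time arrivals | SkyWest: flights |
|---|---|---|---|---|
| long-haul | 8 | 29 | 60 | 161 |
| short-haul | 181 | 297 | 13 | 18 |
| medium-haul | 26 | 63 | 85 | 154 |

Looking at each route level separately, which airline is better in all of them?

SkyWest

Long-haul: Coastal Air 8/29 = 27.6%, SkyWest 60/161 = 37.3% → SkyWest
Short-haul: Coastal Air 181/297 = 60.9%, SkyWest 13/18 = 72.2% → SkyWest
Medium-haul: Coastal Air 26/63 = 41.3%, SkyWest 85/154 = 55.2% → SkyWest
SkyWest has the higher rate in all 3 groups.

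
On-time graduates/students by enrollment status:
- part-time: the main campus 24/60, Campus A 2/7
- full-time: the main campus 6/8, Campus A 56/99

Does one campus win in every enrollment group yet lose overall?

Part-time: the main campus 24/60 = 40.0%, Campus A 2/7 = 28.6% → the main campus
Full-time: the main campus 6/8 = 75.0%, Campus A 56/99 = 56.6% → the main campus
Overall: the main campus 30/68 = 44.1%, Campus A 58/106 = 54.7% → Campus A
The main campus wins each enrollment group but Campus A wins overall — the comparison reverses. The main campus's students skew toward part-time, which has a lower base rate.

Yes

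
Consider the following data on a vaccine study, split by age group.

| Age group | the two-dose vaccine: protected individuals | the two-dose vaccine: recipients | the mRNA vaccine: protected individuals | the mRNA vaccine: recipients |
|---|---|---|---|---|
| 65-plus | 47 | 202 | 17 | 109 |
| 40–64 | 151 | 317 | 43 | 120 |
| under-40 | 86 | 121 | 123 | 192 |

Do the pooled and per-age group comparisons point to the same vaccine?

Yes

65-plus: the two-dose vaccine 47/202 = 23.3%, the mRNA vaccine 17/109 = 15.6% → the two-dose vaccine
40–64: the two-dose vaccine 151/317 = 47.6%, the mRNA vaccine 43/120 = 35.8% → the two-dose vaccine
Under-40: the two-dose vaccine 86/121 = 71.1%, the mRNA vaccine 123/192 = 64.1% → the two-dose vaccine
Overall: the two-dose vaccine 284/640 = 44.4%, the mRNA vaccine 183/421 = 43.5% → the two-dose vaccine
The two-dose vaccine wins overall and in every age group — no reversal.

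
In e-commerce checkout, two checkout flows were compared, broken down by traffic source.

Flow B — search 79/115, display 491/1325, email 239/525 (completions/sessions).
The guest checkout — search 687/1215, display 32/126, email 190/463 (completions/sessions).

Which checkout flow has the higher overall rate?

the guest checkout

Search: Flow B 79/115 = 68.7%, the guest checkout 687/1215 = 56.5% → Flow B
Display: Flow B 491/1325 = 37.1%, the guest checkout 32/126 = 25.4% → Flow B
Email: Flow B 239/525 = 45.5%, the guest checkout 190/463 = 41.0% → Flow B
Overall: Flow B 809/1965 = 41.2%, the guest checkout 909/1804 = 50.4% → the guest checkout
(Flow B wins every traffic group but the guest checkout wins overall — Flow B's sessions skew toward the low-rate display group.)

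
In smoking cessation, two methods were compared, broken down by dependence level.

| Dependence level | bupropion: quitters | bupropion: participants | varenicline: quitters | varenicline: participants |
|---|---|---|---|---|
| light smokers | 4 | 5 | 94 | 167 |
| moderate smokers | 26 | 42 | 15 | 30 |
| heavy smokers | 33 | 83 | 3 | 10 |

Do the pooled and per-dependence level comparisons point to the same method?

Light smokers: bupropion 4/5 = 80.0%, varenicline 94/167 = 56.3% → bupropion
Moderate smokers: bupropion 26/42 = 61.9%, varenicline 15/30 = 50.0% → bupropion
Heavy smokers: bupropion 33/83 = 39.8%, varenicline 3/10 = 30.0% → bupropion
Overall: bupropion 63/130 = 48.5%, varenicline 112/207 = 54.1% → varenicline
Bupropion wins each dependence group but varenicline wins overall — the comparison reverses. Bupropion's participants skew toward heavy smokers, which has a lower base rate.

No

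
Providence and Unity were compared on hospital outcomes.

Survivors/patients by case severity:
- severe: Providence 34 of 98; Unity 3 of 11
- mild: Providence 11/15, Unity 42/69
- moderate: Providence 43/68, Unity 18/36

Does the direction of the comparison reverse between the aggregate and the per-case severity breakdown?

Severe: Providence 34/98 = 34.7%, Unity 3/11 = 27.3% → Providence
Mild: Providence 11/15 = 73.3%, Unity 42/69 = 60.9% → Providence
Moderate: Providence 43/68 = 63.2%, Unity 18/36 = 50.0% → Providence
Overall: Providence 88/181 = 48.6%, Unity 63/116 = 54.3% → Unity
Providence wins each case group but Unity wins overall — the comparison reverses. Providence's patients skew toward severe, which has a lower base rate.

Yes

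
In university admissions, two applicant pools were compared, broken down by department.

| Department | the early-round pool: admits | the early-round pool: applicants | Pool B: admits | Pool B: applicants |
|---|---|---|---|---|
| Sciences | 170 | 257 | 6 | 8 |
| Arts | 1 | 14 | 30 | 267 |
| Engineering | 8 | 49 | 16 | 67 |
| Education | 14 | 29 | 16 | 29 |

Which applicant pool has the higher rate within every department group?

Sciences: the early-round pool 170/257 = 66.1%, Pool B 6/8 = 75.0% → Pool B
Arts: the early-round pool 1/14 = 7.1%, Pool B 30/267 = 11.2% → Pool B
Engineering: the early-round pool 8/49 = 16.3%, Pool B 16/67 = 23.9% → Pool B
Education: the early-round pool 14/29 = 48.3%, Pool B 16/29 = 55.2% → Pool B
Pool B has the higher rate in all 4 groups.

Pool B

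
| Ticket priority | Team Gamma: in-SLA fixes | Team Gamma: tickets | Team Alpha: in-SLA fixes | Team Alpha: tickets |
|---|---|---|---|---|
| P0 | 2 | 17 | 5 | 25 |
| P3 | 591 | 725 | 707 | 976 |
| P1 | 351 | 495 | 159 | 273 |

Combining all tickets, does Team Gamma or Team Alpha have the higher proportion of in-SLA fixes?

Team Gamma

P0: Team Gamma 2/17 = 11.8%, Team Alpha 5/25 = 20.0% → Team Alpha
P3: Team Gamma 591/725 = 81.5%, Team Alpha 707/976 = 72.4% → Team Gamma
P1: Team Gamma 351/495 = 70.9%, Team Alpha 159/273 = 58.2% → Team Gamma
Overall: Team Gamma 944/1237 = 76.3%, Team Alpha 871/1274 = 68.4% → Team Gamma
(Neither sweeps every ticket group, but Team Gamma has the higher pooled rate.)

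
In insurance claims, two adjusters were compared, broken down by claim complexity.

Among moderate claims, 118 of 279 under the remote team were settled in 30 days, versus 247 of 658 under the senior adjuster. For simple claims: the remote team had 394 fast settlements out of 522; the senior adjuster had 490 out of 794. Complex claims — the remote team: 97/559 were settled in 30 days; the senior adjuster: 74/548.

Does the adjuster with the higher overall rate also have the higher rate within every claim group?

Yes

Moderate: the remote team 118/279 = 42.3%, the senior adjuster 247/658 = 37.5% → the remote team
Simple: the remote team 394/522 = 75.5%, the senior adjuster 490/794 = 61.7% → the remote team
Complex: the remote team 97/559 = 17.4%, the senior adjuster 74/548 = 13.5% → the remote team
Overall: the remote team 609/1360 = 44.8%, the senior adjuster 811/2000 = 40.5% → the remote team
The remote team wins overall and in every claim group — no reversal.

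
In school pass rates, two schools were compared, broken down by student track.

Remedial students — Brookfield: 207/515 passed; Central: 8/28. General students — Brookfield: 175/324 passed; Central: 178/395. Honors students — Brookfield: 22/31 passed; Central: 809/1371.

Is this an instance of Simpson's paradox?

Remedial: Brookfield 207/515 = 40.2%, Central 8/28 = 28.6% → Brookfield
General: Brookfield 175/324 = 54.0%, Central 178/395 = 45.1% → Brookfield
Honors: Brookfield 22/31 = 71.0%, Central 809/1371 = 59.0% → Brookfield
Overall: Brookfield 404/870 = 46.4%, Central 995/1794 = 55.5% → Central
Brookfield wins each student group but Central wins overall — the comparison reverses. Brookfield's students skew toward remedial, which has a lower base rate.

Yes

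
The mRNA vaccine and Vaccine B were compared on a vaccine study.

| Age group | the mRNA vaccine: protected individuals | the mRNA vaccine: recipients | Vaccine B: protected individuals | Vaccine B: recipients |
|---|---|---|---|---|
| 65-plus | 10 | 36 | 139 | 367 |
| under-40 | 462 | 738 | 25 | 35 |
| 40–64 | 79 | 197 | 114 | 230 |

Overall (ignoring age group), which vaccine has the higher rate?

the mRNA vaccine

65-plus: the mRNA vaccine 10/36 = 27.8%, Vaccine B 139/367 = 37.9% → Vaccine B
Under-40: the mRNA vaccine 462/738 = 62.6%, Vaccine B 25/35 = 71.4% → Vaccine B
40–64: the mRNA vaccine 79/197 = 40.1%, Vaccine B 114/230 = 49.6% → Vaccine B
Overall: the mRNA vaccine 551/971 = 56.7%, Vaccine B 278/632 = 44.0% → the mRNA vaccine
(Vaccine B wins every age group but the mRNA vaccine wins overall — Vaccine B's recipients skew toward the low-rate 65-plus group.)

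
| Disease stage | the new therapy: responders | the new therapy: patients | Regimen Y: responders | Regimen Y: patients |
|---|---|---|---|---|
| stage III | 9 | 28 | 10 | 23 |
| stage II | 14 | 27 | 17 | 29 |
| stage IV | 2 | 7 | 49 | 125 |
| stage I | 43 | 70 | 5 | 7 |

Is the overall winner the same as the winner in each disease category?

No

Stage III: the new therapy 9/28 = 32.1%, Regimen Y 10/23 = 43.5% → Regimen Y
Stage II: the new therapy 14/27 = 51.9%, Regimen Y 17/29 = 58.6% → Regimen Y
Stage IV: the new therapy 2/7 = 28.6%, Regimen Y 49/125 = 39.2% → Regimen Y
Stage I: the new therapy 43/70 = 61.4%, Regimen Y 5/7 = 71.4% → Regimen Y
Overall: the new therapy 68/132 = 51.5%, Regimen Y 81/184 = 44.0% → the new therapy
Regimen Y wins each disease group but the new therapy wins overall — the comparison reverses. Regimen Y's patients skew toward stage IV, which has a lower base rate.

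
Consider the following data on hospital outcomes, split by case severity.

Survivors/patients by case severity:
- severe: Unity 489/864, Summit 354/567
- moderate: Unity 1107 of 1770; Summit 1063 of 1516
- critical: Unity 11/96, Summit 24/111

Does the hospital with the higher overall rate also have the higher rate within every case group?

Yes

Severe: Unity 489/864 = 56.6%, Summit 354/567 = 62.4% → Summit
Moderate: Unity 1107/1770 = 62.5%, Summit 1063/1516 = 70.1% → Summit
Critical: Unity 11/96 = 11.5%, Summit 24/111 = 21.6% → Summit
Overall: Unity 1607/2730 = 58.9%, Summit 1441/2194 = 65.7% → Summit
Summit wins overall and in every case group — no reversal.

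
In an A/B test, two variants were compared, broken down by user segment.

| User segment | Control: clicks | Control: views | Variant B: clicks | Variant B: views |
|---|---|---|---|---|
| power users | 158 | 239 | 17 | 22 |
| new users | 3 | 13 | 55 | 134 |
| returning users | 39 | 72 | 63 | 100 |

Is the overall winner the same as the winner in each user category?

Power users: Control 158/239 = 66.1%, Variant B 17/22 = 77.3% → Variant B
New users: Control 3/13 = 23.1%, Variant B 55/134 = 41.0% → Variant B
Returning users: Control 39/72 = 54.2%, Variant B 63/100 = 63.0% → Variant B
Overall: Control 200/324 = 61.7%, Variant B 135/256 = 52.7% → Control
Variant B wins each user group but Control wins overall — the comparison reverses. Variant B's views skew toward new users, which has a lower base rate.

No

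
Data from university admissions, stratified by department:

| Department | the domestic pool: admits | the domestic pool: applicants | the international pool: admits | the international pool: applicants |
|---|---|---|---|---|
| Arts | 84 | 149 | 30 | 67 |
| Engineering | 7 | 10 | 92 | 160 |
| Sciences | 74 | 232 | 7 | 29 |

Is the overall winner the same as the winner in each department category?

Arts: the domestic pool 84/149 = 56.4%, the international pool 30/67 = 44.8% → the domestic pool
Engineering: the domestic pool 7/10 = 70.0%, the international pool 92/160 = 57.5% → the domestic pool
Sciences: the domestic pool 74/232 = 31.9%, the international pool 7/29 = 24.1% → the domestic pool
Overall: the domestic pool 165/391 = 42.2%, the international pool 129/256 = 50.4% → the international pool
The domestic pool wins each department group but the international pool wins overall — the comparison reverses. The domestic pool's applicants skew toward Sciences, which has a lower base rate.

No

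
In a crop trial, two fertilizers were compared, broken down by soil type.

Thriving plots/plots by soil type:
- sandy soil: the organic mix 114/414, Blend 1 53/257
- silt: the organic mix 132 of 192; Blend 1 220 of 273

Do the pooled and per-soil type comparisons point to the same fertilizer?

Sandy soil: the organic mix 114/414 = 27.5%, Blend 1 53/257 = 20.6% → the organic mix
Silt: the organic mix 132/192 = 68.8%, Blend 1 220/273 = 80.6% → Blend 1
Overall: the organic mix 246/606 = 40.6%, Blend 1 273/530 = 51.5% → Blend 1
Neither sweeps: the organic mix wins 1 of 2 groups, Blend 1 wins 1. Blend 1 wins overall but not every group — no Simpson reversal.

No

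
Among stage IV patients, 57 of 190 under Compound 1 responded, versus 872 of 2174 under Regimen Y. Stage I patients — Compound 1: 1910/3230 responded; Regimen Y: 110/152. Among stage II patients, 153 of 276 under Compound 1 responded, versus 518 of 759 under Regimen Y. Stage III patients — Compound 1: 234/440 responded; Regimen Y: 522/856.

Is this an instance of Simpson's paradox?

Stage IV: Compound 1 57/190 = 30.0%, Regimen Y 872/2174 = 40.1% → Regimen Y
Stage I: Compound 1 1910/3230 = 59.1%, Regimen Y 110/152 = 72.4% → Regimen Y
Stage II: Compound 1 153/276 = 55.4%, Regimen Y 518/759 = 68.2% → Regimen Y
Stage III: Compound 1 234/440 = 53.2%, Regimen Y 522/856 = 61.0% → Regimen Y
Overall: Compound 1 2354/4136 = 56.9%, Regimen Y 2022/3941 = 51.3% → Compound 1
Regimen Y wins each disease group but Compound 1 wins overall — the comparison reverses. Regimen Y's patients skew toward stage IV, which has a lower base rate.

Yes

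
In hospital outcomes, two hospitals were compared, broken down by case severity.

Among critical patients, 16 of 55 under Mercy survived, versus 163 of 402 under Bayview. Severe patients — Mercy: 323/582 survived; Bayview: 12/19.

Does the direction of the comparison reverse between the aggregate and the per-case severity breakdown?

Critical: Mercy 16/55 = 29.1%, Bayview 163/402 = 40.5% → Bayview
Severe: Mercy 323/582 = 55.5%, Bayview 12/19 = 63.2% → Bayview
Overall: Mercy 339/637 = 53.2%, Bayview 175/421 = 41.6% → Mercy
Bayview wins each case group but Mercy wins overall — the comparison reverses. Bayview's patients skew toward critical, which has a lower base rate.

Yes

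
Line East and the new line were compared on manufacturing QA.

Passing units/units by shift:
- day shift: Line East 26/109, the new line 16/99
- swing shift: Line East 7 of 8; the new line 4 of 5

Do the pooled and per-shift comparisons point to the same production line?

Day shift: Line East 26/109 = 23.9%, the new line 16/99 = 16.2% → Line East
Swing shift: Line East 7/8 = 87.5%, the new line 4/5 = 80.0% → Line East
Overall: Line East 33/117 = 28.2%, the new line 20/104 = 19.2% → Line East
Line East wins overall and in every shift group — no reversal.

Yes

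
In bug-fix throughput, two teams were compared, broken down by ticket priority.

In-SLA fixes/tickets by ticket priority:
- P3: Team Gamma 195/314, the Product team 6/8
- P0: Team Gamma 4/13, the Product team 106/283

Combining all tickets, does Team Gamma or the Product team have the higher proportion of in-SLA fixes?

Team Gamma

P3: Team Gamma 195/314 = 62.1%, the Product team 6/8 = 75.0% → the Product team
P0: Team Gamma 4/13 = 30.8%, the Product team 106/283 = 37.5% → the Product team
Overall: Team Gamma 199/327 = 60.9%, the Product team 112/291 = 38.5% → Team Gamma
(The Product team wins every ticket group but Team Gamma wins overall — the Product team's tickets skew toward the low-rate P0 group.)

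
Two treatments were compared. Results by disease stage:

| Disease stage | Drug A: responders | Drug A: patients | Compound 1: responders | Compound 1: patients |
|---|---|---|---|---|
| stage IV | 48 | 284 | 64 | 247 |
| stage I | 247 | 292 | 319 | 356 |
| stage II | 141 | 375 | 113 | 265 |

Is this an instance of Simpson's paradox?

No

Stage IV: Drug A 48/284 = 16.9%, Compound 1 64/247 = 25.9% → Compound 1
Stage I: Drug A 247/292 = 84.6%, Compound 1 319/356 = 89.6% → Compound 1
Stage II: Drug A 141/375 = 37.6%, Compound 1 113/265 = 42.6% → Compound 1
Overall: Drug A 436/951 = 45.8%, Compound 1 496/868 = 57.1% → Compound 1
Compound 1 wins overall and in every disease group — no reversal.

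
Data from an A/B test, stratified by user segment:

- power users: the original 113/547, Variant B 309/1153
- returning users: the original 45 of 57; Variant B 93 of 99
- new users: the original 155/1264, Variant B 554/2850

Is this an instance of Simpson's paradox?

No

Power users: the original 113/547 = 20.7%, Variant B 309/1153 = 26.8% → Variant B
Returning users: the original 45/57 = 78.9%, Variant B 93/99 = 93.9% → Variant B
New users: the original 155/1264 = 12.3%, Variant B 554/2850 = 19.4% → Variant B
Overall: the original 313/1868 = 16.8%, Variant B 956/4102 = 23.3% → Variant B
Variant B wins overall and in every user group — no reversal.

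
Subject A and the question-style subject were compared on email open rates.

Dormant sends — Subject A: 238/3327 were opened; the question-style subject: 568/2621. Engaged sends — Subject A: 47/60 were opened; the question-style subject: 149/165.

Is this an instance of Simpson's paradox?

Dormant: Subject A 238/3327 = 7.2%, the question-style subject 568/2621 = 21.7% → the question-style subject
Engaged: Subject A 47/60 = 78.3%, the question-style subject 149/165 = 90.3% → the question-style subject
Overall: Subject A 285/3387 = 8.4%, the question-style subject 717/2786 = 25.7% → the question-style subject
The question-style subject wins overall and in every recipient group — no reversal.

No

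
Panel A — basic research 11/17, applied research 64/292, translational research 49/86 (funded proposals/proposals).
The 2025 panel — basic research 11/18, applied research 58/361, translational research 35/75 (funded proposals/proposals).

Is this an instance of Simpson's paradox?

No

Basic research: Panel A 11/17 = 64.7%, the 2025 panel 11/18 = 61.1% → Panel A
Applied research: Panel A 64/292 = 21.9%, the 2025 panel 58/361 = 16.1% → Panel A
Translational research: Panel A 49/86 = 57.0%, the 2025 panel 35/75 = 46.7% → Panel A
Overall: Panel A 124/395 = 31.4%, the 2025 panel 104/454 = 22.9% → Panel A
Panel A wins overall and in every proposal group — no reversal.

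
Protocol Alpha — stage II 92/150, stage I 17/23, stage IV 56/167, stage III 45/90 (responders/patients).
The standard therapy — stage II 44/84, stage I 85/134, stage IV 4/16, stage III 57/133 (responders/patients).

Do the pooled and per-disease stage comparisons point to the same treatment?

No

Stage II: Protocol Alpha 92/150 = 61.3%, the standard therapy 44/84 = 52.4% → Protocol Alpha
Stage I: Protocol Alpha 17/23 = 73.9%, the standard therapy 85/134 = 63.4% → Protocol Alpha
Stage IV: Protocol Alpha 56/167 = 33.5%, the standard therapy 4/16 = 25.0% → Protocol Alpha
Stage III: Protocol Alpha 45/90 = 50.0%, the standard therapy 57/133 = 42.9% → Protocol Alpha
Overall: Protocol Alpha 210/430 = 48.8%, the standard therapy 190/367 = 51.8% → the standard therapy
Protocol Alpha wins each disease group but the standard therapy wins overall — the comparison reverses. Protocol Alpha's patients skew toward stage IV, which has a lower base rate.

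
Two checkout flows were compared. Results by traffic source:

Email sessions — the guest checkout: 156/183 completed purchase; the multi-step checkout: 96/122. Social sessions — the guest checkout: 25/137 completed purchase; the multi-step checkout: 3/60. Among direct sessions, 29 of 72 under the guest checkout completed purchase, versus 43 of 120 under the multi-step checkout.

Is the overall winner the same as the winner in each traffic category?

Yes

Email: the guest checkout 156/183 = 85.2%, the multi-step checkout 96/122 = 78.7% → the guest checkout
Social: the guest checkout 25/137 = 18.2%, the multi-step checkout 3/60 = 5.0% → the guest checkout
Direct: the guest checkout 29/72 = 40.3%, the multi-step checkout 43/120 = 35.8% → the guest checkout
Overall: the guest checkout 210/392 = 53.6%, the multi-step checkout 142/302 = 47.0% → the guest checkout
The guest checkout wins overall and in every traffic group — no reversal.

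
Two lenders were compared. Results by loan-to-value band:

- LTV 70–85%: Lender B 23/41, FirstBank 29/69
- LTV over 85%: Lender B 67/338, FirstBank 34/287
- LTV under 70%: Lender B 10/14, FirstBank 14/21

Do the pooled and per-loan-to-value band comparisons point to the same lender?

LTV 70–85%: Lender B 23/41 = 56.1%, FirstBank 29/69 = 42.0% → Lender B
LTV over 85%: Lender B 67/338 = 19.8%, FirstBank 34/287 = 11.8% → Lender B
LTV under 70%: Lender B 10/14 = 71.4%, FirstBank 14/21 = 66.7% → Lender B
Overall: Lender B 100/393 = 25.4%, FirstBank 77/377 = 20.4% → Lender B
Lender B wins overall and in every loan-to-value group — no reversal.

Yes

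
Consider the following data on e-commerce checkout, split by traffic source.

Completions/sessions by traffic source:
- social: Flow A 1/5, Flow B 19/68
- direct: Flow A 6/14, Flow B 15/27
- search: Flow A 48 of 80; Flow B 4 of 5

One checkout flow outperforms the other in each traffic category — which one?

Flow B

Social: Flow A 1/5 = 20.0%, Flow B 19/68 = 27.9% → Flow B
Direct: Flow A 6/14 = 42.9%, Flow B 15/27 = 55.6% → Flow B
Search: Flow A 48/80 = 60.0%, Flow B 4/5 = 80.0% → Flow B
Flow B has the higher rate in all 3 groups.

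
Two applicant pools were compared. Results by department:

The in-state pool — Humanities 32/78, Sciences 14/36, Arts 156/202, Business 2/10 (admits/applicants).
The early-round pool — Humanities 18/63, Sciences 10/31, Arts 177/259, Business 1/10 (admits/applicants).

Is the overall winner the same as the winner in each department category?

Humanities: the in-state pool 32/78 = 41.0%, the early-round pool 18/63 = 28.6% → the in-state pool
Sciences: the in-state pool 14/36 = 38.9%, the early-round pool 10/31 = 32.3% → the in-state pool
Arts: the in-state pool 156/202 = 77.2%, the early-round pool 177/259 = 68.3% → the in-state pool
Business: the in-state pool 2/10 = 20.0%, the early-round pool 1/10 = 10.0% → the in-state pool
Overall: the in-state pool 204/326 = 62.6%, the early-round pool 206/363 = 56.7% → the in-state pool
The in-state pool wins overall and in every department group — no reversal.

Yes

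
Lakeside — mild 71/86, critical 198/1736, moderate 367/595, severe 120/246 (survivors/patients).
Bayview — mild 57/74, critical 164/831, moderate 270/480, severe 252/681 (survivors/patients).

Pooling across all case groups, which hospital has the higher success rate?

Mild: Lakeside 71/86 = 82.6%, Bayview 57/74 = 77.0% → Lakeside
Critical: Lakeside 198/1736 = 11.4%, Bayview 164/831 = 19.7% → Bayview
Moderate: Lakeside 367/595 = 61.7%, Bayview 270/480 = 56.2% → Lakeside
Severe: Lakeside 120/246 = 48.8%, Bayview 252/681 = 37.0% → Lakeside
Overall: Lakeside 756/2663 = 28.4%, Bayview 743/2066 = 36.0% → Bayview
(Neither sweeps every case group, but Bayview has the higher pooled rate.)

Bayview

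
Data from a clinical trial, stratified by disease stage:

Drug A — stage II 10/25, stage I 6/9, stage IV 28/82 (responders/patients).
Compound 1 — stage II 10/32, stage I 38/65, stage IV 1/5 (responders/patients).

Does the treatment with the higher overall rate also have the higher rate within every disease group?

Stage II: Drug A 10/25 = 40.0%, Compound 1 10/32 = 31.2% → Drug A
Stage I: Drug A 6/9 = 66.7%, Compound 1 38/65 = 58.5% → Drug A
Stage IV: Drug A 28/82 = 34.1%, Compound 1 1/5 = 20.0% → Drug A
Overall: Drug A 44/116 = 37.9%, Compound 1 49/102 = 48.0% → Compound 1
Drug A wins each disease group but Compound 1 wins overall — the comparison reverses. Drug A's patients skew toward stage IV, which has a lower base rate.

No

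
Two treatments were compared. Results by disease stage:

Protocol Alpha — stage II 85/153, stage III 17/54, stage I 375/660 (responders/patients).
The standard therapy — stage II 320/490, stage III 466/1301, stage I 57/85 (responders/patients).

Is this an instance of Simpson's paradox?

Stage II: Protocol Alpha 85/153 = 55.6%, the standard therapy 320/490 = 65.3% → the standard therapy
Stage III: Protocol Alpha 17/54 = 31.5%, the standard therapy 466/1301 = 35.8% → the standard therapy
Stage I: Protocol Alpha 375/660 = 56.8%, the standard therapy 57/85 = 67.1% → the standard therapy
Overall: Protocol Alpha 477/867 = 55.0%, the standard therapy 843/1876 = 44.9% → Protocol Alpha
The standard therapy wins each disease group but Protocol Alpha wins overall — the comparison reverses. The standard therapy's patients skew toward stage III, which has a lower base rate.

Yes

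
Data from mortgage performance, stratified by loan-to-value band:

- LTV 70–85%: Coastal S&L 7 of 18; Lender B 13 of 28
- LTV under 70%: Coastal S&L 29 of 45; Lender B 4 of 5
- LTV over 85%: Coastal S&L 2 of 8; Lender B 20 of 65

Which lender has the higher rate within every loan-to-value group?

LTV 70–85%: Coastal S&L 7/18 = 38.9%, Lender B 13/28 = 46.4% → Lender B
LTV under 70%: Coastal S&L 29/45 = 64.4%, Lender B 4/5 = 80.0% → Lender B
LTV over 85%: Coastal S&L 2/8 = 25.0%, Lender B 20/65 = 30.8% → Lender B
Lender B has the higher rate in all 3 groups.

Lender B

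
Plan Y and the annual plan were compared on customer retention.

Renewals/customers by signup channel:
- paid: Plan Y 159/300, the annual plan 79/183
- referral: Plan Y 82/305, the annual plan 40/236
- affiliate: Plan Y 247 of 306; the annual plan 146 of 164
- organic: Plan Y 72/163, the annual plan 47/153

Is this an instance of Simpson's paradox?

Paid: Plan Y 159/300 = 53.0%, the annual plan 79/183 = 43.2% → Plan Y
Referral: Plan Y 82/305 = 26.9%, the annual plan 40/236 = 16.9% → Plan Y
Affiliate: Plan Y 247/306 = 80.7%, the annual plan 146/164 = 89.0% → the annual plan
Organic: Plan Y 72/163 = 44.2%, the annual plan 47/153 = 30.7% → Plan Y
Overall: Plan Y 560/1074 = 52.1%, the annual plan 312/736 = 42.4% → Plan Y
Neither sweeps: Plan Y wins 3 of 4 groups, the annual plan wins 1. Plan Y wins overall but not every group — no Simpson reversal.

No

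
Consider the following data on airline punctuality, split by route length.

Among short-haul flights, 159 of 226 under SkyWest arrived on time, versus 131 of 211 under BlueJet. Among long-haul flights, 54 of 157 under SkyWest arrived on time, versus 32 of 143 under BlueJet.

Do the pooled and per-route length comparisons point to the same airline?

Yes

Short-haul: SkyWest 159/226 = 70.4%, BlueJet 131/211 = 62.1% → SkyWest
Long-haul: SkyWest 54/157 = 34.4%, BlueJet 32/143 = 22.4% → SkyWest
Overall: SkyWest 213/383 = 55.6%, BlueJet 163/354 = 46.0% → SkyWest
SkyWest wins overall and in every route group — no reversal.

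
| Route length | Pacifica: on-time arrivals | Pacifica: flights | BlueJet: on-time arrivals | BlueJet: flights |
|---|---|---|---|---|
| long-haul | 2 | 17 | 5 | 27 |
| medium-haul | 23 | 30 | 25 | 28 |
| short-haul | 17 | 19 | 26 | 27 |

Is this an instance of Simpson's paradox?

Long-haul: Pacifica 2/17 = 11.8%, BlueJet 5/27 = 18.5% → BlueJet
Medium-haul: Pacifica 23/30 = 76.7%, BlueJet 25/28 = 89.3% → BlueJet
Short-haul: Pacifica 17/19 = 89.5%, BlueJet 26/27 = 96.3% → BlueJet
Overall: Pacifica 42/66 = 63.6%, BlueJet 56/82 = 68.3% → BlueJet
BlueJet wins overall and in every route group — no reversal.

No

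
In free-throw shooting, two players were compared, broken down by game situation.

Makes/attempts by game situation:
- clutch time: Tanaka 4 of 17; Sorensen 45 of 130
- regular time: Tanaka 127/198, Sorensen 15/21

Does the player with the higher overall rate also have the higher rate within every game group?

Clutch time: Tanaka 4/17 = 23.5%, Sorensen 45/130 = 34.6% → Sorensen
Regular time: Tanaka 127/198 = 64.1%, Sorensen 15/21 = 71.4% → Sorensen
Overall: Tanaka 131/215 = 60.9%, Sorensen 60/151 = 39.7% → Tanaka
Sorensen wins each game group but Tanaka wins overall — the comparison reverses. Sorensen's attempts skew toward clutch time, which has a lower base rate.

No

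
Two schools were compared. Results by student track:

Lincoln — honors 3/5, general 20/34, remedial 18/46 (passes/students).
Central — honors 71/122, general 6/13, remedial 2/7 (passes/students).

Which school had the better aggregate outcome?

Honors: Lincoln 3/5 = 60.0%, Central 71/122 = 58.2% → Lincoln
General: Lincoln 20/34 = 58.8%, Central 6/13 = 46.2% → Lincoln
Remedial: Lincoln 18/46 = 39.1%, Central 2/7 = 28.6% → Lincoln
Overall: Lincoln 41/85 = 48.2%, Central 79/142 = 55.6% → Central
(Lincoln wins every student group but Central wins overall — Lincoln's students skew toward the low-rate remedial group.)

Central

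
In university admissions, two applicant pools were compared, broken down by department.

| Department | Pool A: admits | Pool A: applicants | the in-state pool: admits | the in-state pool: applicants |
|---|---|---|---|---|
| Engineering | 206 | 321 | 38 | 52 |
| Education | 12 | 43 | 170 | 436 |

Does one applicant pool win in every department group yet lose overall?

Yes

Engineering: Pool A 206/321 = 64.2%, the in-state pool 38/52 = 73.1% → the in-state pool
Education: Pool A 12/43 = 27.9%, the in-state pool 170/436 = 39.0% → the in-state pool
Overall: Pool A 218/364 = 59.9%, the in-state pool 208/488 = 42.6% → Pool A
The in-state pool wins each department group but Pool A wins overall — the comparison reverses. The in-state pool's applicants skew toward Education, which has a lower base rate.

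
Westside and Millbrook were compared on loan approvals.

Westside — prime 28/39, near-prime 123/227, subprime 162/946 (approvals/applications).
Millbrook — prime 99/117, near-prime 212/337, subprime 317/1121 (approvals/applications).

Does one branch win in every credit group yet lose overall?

Prime: Westside 28/39 = 71.8%, Millbrook 99/117 = 84.6% → Millbrook
Near-prime: Westside 123/227 = 54.2%, Millbrook 212/337 = 62.9% → Millbrook
Subprime: Westside 162/946 = 17.1%, Millbrook 317/1121 = 28.3% → Millbrook
Overall: Westside 313/1212 = 25.8%, Millbrook 628/1575 = 39.9% → Millbrook
Millbrook wins overall and in every credit group — no reversal.

No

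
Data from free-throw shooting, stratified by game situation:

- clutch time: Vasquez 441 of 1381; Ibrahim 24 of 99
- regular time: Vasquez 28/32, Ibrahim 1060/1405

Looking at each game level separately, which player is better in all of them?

Clutch time: Vasquez 441/1381 = 31.9%, Ibrahim 24/99 = 24.2% → Vasquez
Regular time: Vasquez 28/32 = 87.5%, Ibrahim 1060/1405 = 75.4% → Vasquez
Vasquez has the higher rate in both groups.

Vasquez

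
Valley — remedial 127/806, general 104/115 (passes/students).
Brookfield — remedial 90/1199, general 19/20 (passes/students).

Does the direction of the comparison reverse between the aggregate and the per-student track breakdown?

Remedial: Valley 127/806 = 15.8%, Brookfield 90/1199 = 7.5% → Valley
General: Valley 104/115 = 90.4%, Brookfield 19/20 = 95.0% → Brookfield
Overall: Valley 231/921 = 25.1%, Brookfield 109/1219 = 8.9% → Valley
Neither sweeps: Valley wins 1 of 2 groups, Brookfield wins 1. Valley wins overall but not every group — no Simpson reversal.

No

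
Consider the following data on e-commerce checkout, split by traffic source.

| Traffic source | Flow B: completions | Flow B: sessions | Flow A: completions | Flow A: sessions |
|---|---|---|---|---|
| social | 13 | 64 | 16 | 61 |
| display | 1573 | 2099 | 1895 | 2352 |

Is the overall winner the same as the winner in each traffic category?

Social: Flow B 13/64 = 20.3%, Flow A 16/61 = 26.2% → Flow A
Display: Flow B 1573/2099 = 74.9%, Flow A 1895/2352 = 80.6% → Flow A
Overall: Flow B 1586/2163 = 73.3%, Flow A 1911/2413 = 79.2% → Flow A
Flow A wins overall and in every traffic group — no reversal.

Yes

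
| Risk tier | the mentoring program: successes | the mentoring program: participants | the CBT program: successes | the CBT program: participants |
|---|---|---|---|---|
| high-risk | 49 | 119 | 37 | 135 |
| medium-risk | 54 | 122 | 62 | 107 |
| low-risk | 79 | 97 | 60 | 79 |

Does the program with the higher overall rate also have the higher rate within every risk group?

No

High-risk: the mentoring program 49/119 = 41.2%, the CBT program 37/135 = 27.4% → the mentoring program
Medium-risk: the mentoring program 54/122 = 44.3%, the CBT program 62/107 = 57.9% → the CBT program
Low-risk: the mentoring program 79/97 = 81.4%, the CBT program 60/79 = 75.9% → the mentoring program
Overall: the mentoring program 182/338 = 53.8%, the CBT program 159/321 = 49.5% → the mentoring program
Neither sweeps: the mentoring program wins 2 of 3 groups, the CBT program wins 1. The mentoring program wins overall but not every group — no Simpson reversal.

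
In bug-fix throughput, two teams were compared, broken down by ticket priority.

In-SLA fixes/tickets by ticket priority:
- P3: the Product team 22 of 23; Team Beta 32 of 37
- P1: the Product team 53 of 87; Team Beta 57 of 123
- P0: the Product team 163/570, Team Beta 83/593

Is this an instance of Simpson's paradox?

No

P3: the Product team 22/23 = 95.7%, Team Beta 32/37 = 86.5% → the Product team
P1: the Product team 53/87 = 60.9%, Team Beta 57/123 = 46.3% → the Product team
P0: the Product team 163/570 = 28.6%, Team Beta 83/593 = 14.0% → the Product team
Overall: the Product team 238/680 = 35.0%, Team Beta 172/753 = 22.8% → the Product team
The Product team wins overall and in every ticket group — no reversal.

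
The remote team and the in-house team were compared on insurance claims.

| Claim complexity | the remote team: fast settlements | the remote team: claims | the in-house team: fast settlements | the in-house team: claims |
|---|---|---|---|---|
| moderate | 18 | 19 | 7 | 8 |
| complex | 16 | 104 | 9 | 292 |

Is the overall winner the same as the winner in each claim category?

Yes

Moderate: the remote team 18/19 = 94.7%, the in-house team 7/8 = 87.5% → the remote team
Complex: the remote team 16/104 = 15.4%, the in-house team 9/292 = 3.1% → the remote team
Overall: the remote team 34/123 = 27.6%, the in-house team 16/300 = 5.3% → the remote team
The remote team wins overall and in every claim group — no reversal.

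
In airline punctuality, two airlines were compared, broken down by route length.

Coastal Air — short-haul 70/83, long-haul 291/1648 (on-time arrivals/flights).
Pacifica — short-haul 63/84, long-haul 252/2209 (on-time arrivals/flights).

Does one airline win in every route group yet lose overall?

No

Short-haul: Coastal Air 70/83 = 84.3%, Pacifica 63/84 = 75.0% → Coastal Air
Long-haul: Coastal Air 291/1648 = 17.7%, Pacifica 252/2209 = 11.4% → Coastal Air
Overall: Coastal Air 361/1731 = 20.9%, Pacifica 315/2293 = 13.7% → Coastal Air
Coastal Air wins overall and in every route group — no reversal.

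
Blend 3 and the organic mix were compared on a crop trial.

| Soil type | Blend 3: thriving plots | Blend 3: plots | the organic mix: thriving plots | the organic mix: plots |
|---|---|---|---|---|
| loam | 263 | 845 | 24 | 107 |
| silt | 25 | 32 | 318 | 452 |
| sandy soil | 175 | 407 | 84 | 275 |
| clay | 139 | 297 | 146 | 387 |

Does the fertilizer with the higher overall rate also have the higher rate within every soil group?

No

Loam: Blend 3 263/845 = 31.1%, the organic mix 24/107 = 22.4% → Blend 3
Silt: Blend 3 25/32 = 78.1%, the organic mix 318/452 = 70.4% → Blend 3
Sandy soil: Blend 3 175/407 = 43.0%, the organic mix 84/275 = 30.5% → Blend 3
Clay: Blend 3 139/297 = 46.8%, the organic mix 146/387 = 37.7% → Blend 3
Overall: Blend 3 602/1581 = 38.1%, the organic mix 572/1221 = 46.8% → the organic mix
Blend 3 wins each soil group but the organic mix wins overall — the comparison reverses. Blend 3's plots skew toward loam, which has a lower base rate.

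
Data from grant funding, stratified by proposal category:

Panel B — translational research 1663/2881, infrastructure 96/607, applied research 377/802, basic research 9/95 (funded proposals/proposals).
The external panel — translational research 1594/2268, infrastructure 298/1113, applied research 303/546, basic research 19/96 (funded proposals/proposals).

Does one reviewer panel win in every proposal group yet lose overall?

Translational research: Panel B 1663/2881 = 57.7%, the external panel 1594/2268 = 70.3% → the external panel
Infrastructure: Panel B 96/607 = 15.8%, the external panel 298/1113 = 26.8% → the external panel
Applied research: Panel B 377/802 = 47.0%, the external panel 303/546 = 55.5% → the external panel
Basic research: Panel B 9/95 = 9.5%, the external panel 19/96 = 19.8% → the external panel
Overall: Panel B 2145/4385 = 48.9%, the external panel 2214/4023 = 55.0% → the external panel
The external panel wins overall and in every proposal group — no reversal.

No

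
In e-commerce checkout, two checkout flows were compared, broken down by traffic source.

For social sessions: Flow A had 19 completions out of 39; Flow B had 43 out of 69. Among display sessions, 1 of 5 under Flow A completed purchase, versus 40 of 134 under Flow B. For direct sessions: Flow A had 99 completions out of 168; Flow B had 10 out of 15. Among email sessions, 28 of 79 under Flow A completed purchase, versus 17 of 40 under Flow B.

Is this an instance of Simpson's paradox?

Yes

Social: Flow A 19/39 = 48.7%, Flow B 43/69 = 62.3% → Flow B
Display: Flow A 1/5 = 20.0%, Flow B 40/134 = 29.9% → Flow B
Direct: Flow A 99/168 = 58.9%, Flow B 10/15 = 66.7% → Flow B
Email: Flow A 28/79 = 35.4%, Flow B 17/40 = 42.5% → Flow B
Overall: Flow A 147/291 = 50.5%, Flow B 110/258 = 42.6% → Flow A
Flow B wins each traffic group but Flow A wins overall — the comparison reverses. Flow B's sessions skew toward display, which has a lower base rate.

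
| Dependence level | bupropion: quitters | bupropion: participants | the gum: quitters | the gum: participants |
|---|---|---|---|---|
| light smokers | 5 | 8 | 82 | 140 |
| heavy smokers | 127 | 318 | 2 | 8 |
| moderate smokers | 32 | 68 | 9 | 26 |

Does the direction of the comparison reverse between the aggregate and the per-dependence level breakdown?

Light smokers: bupropion 5/8 = 62.5%, the gum 82/140 = 58.6% → bupropion
Heavy smokers: bupropion 127/318 = 39.9%, the gum 2/8 = 25.0% → bupropion
Moderate smokers: bupropion 32/68 = 47.1%, the gum 9/26 = 34.6% → bupropion
Overall: bupropion 164/394 = 41.6%, the gum 93/174 = 53.4% → the gum
Bupropion wins each dependence group but the gum wins overall — the comparison reverses. Bupropion's participants skew toward heavy smokers, which has a lower base rate.

Yes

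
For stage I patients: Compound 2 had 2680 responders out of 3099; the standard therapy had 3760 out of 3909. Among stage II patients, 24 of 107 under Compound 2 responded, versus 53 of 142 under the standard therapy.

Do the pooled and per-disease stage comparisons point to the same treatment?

Stage I: Compound 2 2680/3099 = 86.5%, the standard therapy 3760/3909 = 96.2% → the standard therapy
Stage II: Compound 2 24/107 = 22.4%, the standard therapy 53/142 = 37.3% → the standard therapy
Overall: Compound 2 2704/3206 = 84.3%, the standard therapy 3813/4051 = 94.1% → the standard therapy
The standard therapy wins overall and in every disease group — no reversal.

Yes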